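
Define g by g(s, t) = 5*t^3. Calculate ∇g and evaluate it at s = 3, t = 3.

∂g/∂s = 0
∂g/∂t = 15*t^2
∇g = (0, 15*t^2)
At (3, 3): (0, 135).

(0, 135)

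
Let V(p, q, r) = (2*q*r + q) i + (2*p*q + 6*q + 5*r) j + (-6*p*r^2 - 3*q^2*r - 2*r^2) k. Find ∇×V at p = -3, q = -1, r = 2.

(7, 22, -7)

(∇×V)₁ = ∂V₃/∂q − ∂V₂/∂r = -6*q*r - 5
(∇×V)₂ = ∂V₁/∂r − ∂V₃/∂p = 2*q + 6*r^2
(∇×V)₃ = ∂V₂/∂p − ∂V₁/∂q = 2*q - 2*r - 1
∇×V = (-6*q*r - 5, 2*q + 6*r^2, 2*q - 2*r - 1)
At (-3, -1, 2): (7, 22, -7).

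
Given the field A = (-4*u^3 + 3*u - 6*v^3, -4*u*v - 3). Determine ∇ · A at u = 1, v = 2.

-13

∂A₁/∂u = -12*u^2 + 3
∂A₂/∂v = -4*u
∇·A = -12*u^2 - 4*u + 3
At (1, 2): -13.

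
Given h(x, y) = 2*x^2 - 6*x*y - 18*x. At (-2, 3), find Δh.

4

∂²h/∂x² = 4
∂²h/∂y² = 0
∇²h = 4
At (-2, 3): 4.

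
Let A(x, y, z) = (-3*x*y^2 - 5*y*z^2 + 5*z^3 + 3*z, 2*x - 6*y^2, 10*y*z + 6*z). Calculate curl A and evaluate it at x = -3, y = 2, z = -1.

(∇×A)₁ = ∂A₃/∂y − ∂A₂/∂z = 10*z
(∇×A)₂ = ∂A₁/∂z − ∂A₃/∂x = -10*y*z + 15*z^2 + 3
(∇×A)₃ = ∂A₂/∂x − ∂A₁/∂y = 6*x*y + 5*z^2 + 2
∇×A = (10*z, -10*y*z + 15*z^2 + 3, 6*x*y + 5*z^2 + 2)
At (-3, 2, -1): (-10, 38, -29).

(-10, 38, -29)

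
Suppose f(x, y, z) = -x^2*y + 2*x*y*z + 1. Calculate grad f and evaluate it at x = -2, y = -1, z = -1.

∂f/∂x = -2*x*y + 2*y*z
∂f/∂y = -x^2 + 2*x*z
∂f/∂z = 2*x*y
∇f = (-2*x*y + 2*y*z, -x^2 + 2*x*z, 2*x*y)
At (-2, -1, -1): (-2, 0, 4).

(-2, 0, 4)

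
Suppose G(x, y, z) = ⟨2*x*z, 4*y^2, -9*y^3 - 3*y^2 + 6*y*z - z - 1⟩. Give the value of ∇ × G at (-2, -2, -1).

(∇×G)₁ = ∂G₃/∂y − ∂G₂/∂z = -27*y^2 - 6*y + 6*z
(∇×G)₂ = ∂G₁/∂z − ∂G₃/∂x = 2*x
(∇×G)₃ = ∂G₂/∂x − ∂G₁/∂y = 0
∇×G = (-27*y^2 - 6*y + 6*z, 2*x, 0)
At (-2, -2, -1): (-102, -4, 0).

(-102, -4, 0)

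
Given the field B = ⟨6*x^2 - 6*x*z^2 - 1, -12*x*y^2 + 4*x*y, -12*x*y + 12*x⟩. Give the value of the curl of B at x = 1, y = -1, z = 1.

(-12, -36, -16)

(∇×B)₁ = ∂B₃/∂y − ∂B₂/∂z = -12*x
(∇×B)₂ = ∂B₁/∂z − ∂B₃/∂x = -12*x*z + 12*y - 12
(∇×B)₃ = ∂B₂/∂x − ∂B₁/∂y = -12*y^2 + 4*y
∇×B = (-12*x, -12*x*z + 12*y - 12, -12*y^2 + 4*y)
At (1, -1, 1): (-12, -36, -16).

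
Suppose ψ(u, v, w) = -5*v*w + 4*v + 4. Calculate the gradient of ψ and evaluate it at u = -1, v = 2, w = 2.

(0, -6, -10)

∂ψ/∂u = 0
∂ψ/∂v = -5*w + 4
∂ψ/∂w = -5*v
∇ψ = (0, -5*w + 4, -5*v)
At (-1, 2, 2): (0, -6, -10).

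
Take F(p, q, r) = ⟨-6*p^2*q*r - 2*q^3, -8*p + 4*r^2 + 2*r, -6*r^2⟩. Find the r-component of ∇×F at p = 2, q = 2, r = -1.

-8

(∇×F)_3 = ∂F₂/∂p − ∂F₁/∂q
= -8 − (-6*p^2*r - 6*q^2)
= 6*p^2*r + 6*q^2 - 8
At (2, 2, -1): -8.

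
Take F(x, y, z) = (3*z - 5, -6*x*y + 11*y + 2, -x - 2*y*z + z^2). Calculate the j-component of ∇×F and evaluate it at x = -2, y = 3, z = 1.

(∇×F)_2 = ∂F₁/∂z − ∂F₃/∂x
= 3 − (-1)
= 4
At (-2, 3, 1): 4.

4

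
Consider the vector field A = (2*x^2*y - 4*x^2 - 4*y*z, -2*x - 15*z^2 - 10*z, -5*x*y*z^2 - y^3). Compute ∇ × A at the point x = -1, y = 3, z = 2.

(∇×A)₁ = ∂A₃/∂y − ∂A₂/∂z = -5*x*z^2 - 3*y^2 + 30*z + 10
(∇×A)₂ = ∂A₁/∂z − ∂A₃/∂x = 5*y*z^2 - 4*y
(∇×A)₃ = ∂A₂/∂x − ∂A₁/∂y = -2*x^2 + 4*z - 2
∇×A = (-5*x*z^2 - 3*y^2 + 30*z + 10, 5*y*z^2 - 4*y, -2*x^2 + 4*z - 2)
At (-1, 3, 2): (63, 48, 4).

(63, 48, 4)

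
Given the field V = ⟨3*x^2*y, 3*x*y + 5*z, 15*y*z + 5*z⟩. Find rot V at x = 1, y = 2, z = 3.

(∇×V)₁ = ∂V₃/∂y − ∂V₂/∂z = 15*z - 5
(∇×V)₂ = ∂V₁/∂z − ∂V₃/∂x = 0
(∇×V)₃ = ∂V₂/∂x − ∂V₁/∂y = -3*x^2 + 3*y
∇×V = (15*z - 5, 0, -3*x^2 + 3*y)
At (1, 2, 3): (40, 0, 3).

(40, 0, 3)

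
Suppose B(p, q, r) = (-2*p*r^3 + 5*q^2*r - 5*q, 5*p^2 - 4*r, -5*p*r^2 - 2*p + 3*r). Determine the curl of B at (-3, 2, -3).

(∇×B)₁ = ∂B₃/∂q − ∂B₂/∂r = 4
(∇×B)₂ = ∂B₁/∂r − ∂B₃/∂p = -6*p*r^2 + 5*q^2 + 5*r^2 + 2
(∇×B)₃ = ∂B₂/∂p − ∂B₁/∂q = 10*p - 10*q*r + 5
∇×B = (4, -6*p*r^2 + 5*q^2 + 5*r^2 + 2, 10*p - 10*q*r + 5)
At (-3, 2, -3): (4, 229, 35).

(4, 229, 35)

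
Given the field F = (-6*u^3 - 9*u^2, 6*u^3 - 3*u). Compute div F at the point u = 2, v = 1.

-108

∂F₁/∂u = -18*u^2 - 18*u
∂F₂/∂v = 0
∇·F = -18*u^2 - 18*u
At (2, 1): -108.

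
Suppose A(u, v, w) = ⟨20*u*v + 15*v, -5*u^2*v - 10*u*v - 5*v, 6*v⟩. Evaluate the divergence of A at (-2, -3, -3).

∂A₁/∂u = 20*v
∂A₂/∂v = -5*u^2 - 10*u - 5
∂A₃/∂w = 0
∇·A = -5*u^2 - 10*u + 20*v - 5
At (-2, -3, -3): -65.

-65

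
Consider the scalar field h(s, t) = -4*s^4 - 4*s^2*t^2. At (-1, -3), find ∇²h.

-128

∂²h/∂s² = -8*(6*s^2 + t^2)
∂²h/∂t² = -8*s^2
∇²h = -56*s^2 - 8*t^2
At (-1, -3): -128.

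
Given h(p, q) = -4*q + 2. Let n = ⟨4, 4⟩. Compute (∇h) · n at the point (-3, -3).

∂h/∂p = 0
∂h/∂q = -4
∇h at (-3, -3) = (0, -4)
∇h · n = (0)(4) + (-4)(4) = -16

-16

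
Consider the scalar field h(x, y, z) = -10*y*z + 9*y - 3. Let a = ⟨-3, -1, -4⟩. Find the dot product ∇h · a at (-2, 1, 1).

41

∂h/∂x = 0
∂h/∂y = -10*z + 9
∂h/∂z = -10*y
∇h at (-2, 1, 1) = (0, -1, -10)
∇h · a = (0)(-3) + (-1)(-1) + (-10)(-4) = 41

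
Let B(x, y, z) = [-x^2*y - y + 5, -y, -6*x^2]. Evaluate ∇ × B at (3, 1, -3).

(0, 36, 10)

(∇×B)₁ = ∂B₃/∂y − ∂B₂/∂z = 0
(∇×B)₂ = ∂B₁/∂z − ∂B₃/∂x = 12*x
(∇×B)₃ = ∂B₂/∂x − ∂B₁/∂y = x^2 + 1
∇×B = (0, 12*x, x^2 + 1)
At (3, 1, -3): (0, 36, 10).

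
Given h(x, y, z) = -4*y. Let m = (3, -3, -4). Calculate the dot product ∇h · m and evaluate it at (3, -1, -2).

∂h/∂x = 0
∂h/∂y = -4
∂h/∂z = 0
∇h at (3, -1, -2) = (0, -4, 0)
∇h · m = (0)(3) + (-4)(-3) + (0)(-4) = 12

12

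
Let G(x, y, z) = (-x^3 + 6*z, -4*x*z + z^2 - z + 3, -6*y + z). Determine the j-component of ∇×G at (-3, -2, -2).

6

(∇×G)_2 = ∂G₁/∂z − ∂G₃/∂x
= 6 − (0)
= 6
At (-3, -2, -2): 6.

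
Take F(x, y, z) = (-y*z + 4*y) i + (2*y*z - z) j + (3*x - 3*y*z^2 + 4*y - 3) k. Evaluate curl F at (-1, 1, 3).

(∇×F)₁ = ∂F₃/∂y − ∂F₂/∂z = -2*y - 3*z^2 + 5
(∇×F)₂ = ∂F₁/∂z − ∂F₃/∂x = -y - 3
(∇×F)₃ = ∂F₂/∂x − ∂F₁/∂y = z - 4
∇×F = (-2*y - 3*z^2 + 5, -y - 3, z - 4)
At (-1, 1, 3): (-24, -4, -1).

(-24, -4, -1)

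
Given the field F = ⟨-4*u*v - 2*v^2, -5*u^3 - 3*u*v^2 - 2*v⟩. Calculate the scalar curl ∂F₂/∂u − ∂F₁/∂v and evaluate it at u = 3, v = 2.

-127

∂F₂/∂u = -15*u^2 - 3*v^2
∂F₁/∂v = -4*u - 4*v
Scalar curl = -15*u^2 + 4*u - 3*v^2 + 4*v
At (3, 2): -127.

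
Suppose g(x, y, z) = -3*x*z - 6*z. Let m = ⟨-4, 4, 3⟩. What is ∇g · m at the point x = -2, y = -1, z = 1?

12

∂g/∂x = -3*z
∂g/∂y = 0
∂g/∂z = -3*x - 6
∇g at (-2, -1, 1) = (-3, 0, 0)
∇g · m = (-3)(-4) + (0)(4) + (0)(3) = 12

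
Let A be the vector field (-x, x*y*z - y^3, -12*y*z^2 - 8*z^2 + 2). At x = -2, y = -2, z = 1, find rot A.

(∇×A)₁ = ∂A₃/∂y − ∂A₂/∂z = -x*y - 12*z^2
(∇×A)₂ = ∂A₁/∂z − ∂A₃/∂x = 0
(∇×A)₃ = ∂A₂/∂x − ∂A₁/∂y = y*z
∇×A = (-x*y - 12*z^2, 0, y*z)
At (-2, -2, 1): (-16, 0, -2).

(-16, 0, -2)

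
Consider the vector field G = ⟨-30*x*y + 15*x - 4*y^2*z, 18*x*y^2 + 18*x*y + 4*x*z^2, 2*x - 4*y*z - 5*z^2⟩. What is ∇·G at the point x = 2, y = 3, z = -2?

∂G₁/∂x = -30*y + 15
∂G₂/∂y = 36*x*y + 18*x
∂G₃/∂z = -4*y - 10*z
∇·G = 36*x*y + 18*x - 34*y - 10*z + 15
At (2, 3, -2): 185.

185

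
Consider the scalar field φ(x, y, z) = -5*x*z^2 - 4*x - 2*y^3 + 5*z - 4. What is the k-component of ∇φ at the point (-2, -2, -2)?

(∇φ)_3 = ∂φ/∂z = -10*x*z + 5
At (-2, -2, -2): -35.

-35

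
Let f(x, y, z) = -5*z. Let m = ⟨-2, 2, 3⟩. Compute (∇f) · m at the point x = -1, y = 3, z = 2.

-15

∂f/∂x = 0
∂f/∂y = 0
∂f/∂z = -5
∇f at (-1, 3, 2) = (0, 0, -5)
∇f · m = (0)(-2) + (0)(2) + (-5)(3) = -15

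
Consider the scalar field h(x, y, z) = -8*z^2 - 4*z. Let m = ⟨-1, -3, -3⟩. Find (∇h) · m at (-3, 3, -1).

-36

∂h/∂x = 0
∂h/∂y = 0
∂h/∂z = -16*z - 4
∇h at (-3, 3, -1) = (0, 0, 12)
∇h · m = (0)(-1) + (0)(-3) + (12)(-3) = -36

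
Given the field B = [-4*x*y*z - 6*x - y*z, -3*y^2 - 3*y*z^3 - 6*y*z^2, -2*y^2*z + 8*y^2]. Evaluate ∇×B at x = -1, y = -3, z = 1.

(∇×B)₁ = ∂B₃/∂y − ∂B₂/∂z = 9*y*z^2 + 8*y*z + 16*y
(∇×B)₂ = ∂B₁/∂z − ∂B₃/∂x = -4*x*y - y
(∇×B)₃ = ∂B₂/∂x − ∂B₁/∂y = 4*x*z + z
∇×B = (9*y*z^2 + 8*y*z + 16*y, -4*x*y - y, 4*x*z + z)
At (-1, -3, 1): (-99, -9, -3).

(-99, -9, -3)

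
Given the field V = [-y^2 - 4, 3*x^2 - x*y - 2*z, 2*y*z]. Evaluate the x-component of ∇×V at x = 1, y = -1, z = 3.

8

(∇×V)_1 = ∂V₃/∂y − ∂V₂/∂z
= 2*z − (-2)
= 2*z + 2
At (1, -1, 3): 8.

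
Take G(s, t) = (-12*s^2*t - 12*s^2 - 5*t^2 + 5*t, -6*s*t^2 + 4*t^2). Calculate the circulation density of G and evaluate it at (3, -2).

∂G₂/∂s = -6*t^2
∂G₁/∂t = -12*s^2 - 10*t + 5
Scalar curl = 12*s^2 - 6*t^2 + 10*t - 5
At (3, -2): 59.

59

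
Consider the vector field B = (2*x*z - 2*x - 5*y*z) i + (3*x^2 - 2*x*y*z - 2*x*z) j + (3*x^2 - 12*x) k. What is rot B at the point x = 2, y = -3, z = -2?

(-8, 19, -6)

(∇×B)₁ = ∂B₃/∂y − ∂B₂/∂z = 2*x*y + 2*x
(∇×B)₂ = ∂B₁/∂z − ∂B₃/∂x = -4*x - 5*y + 12
(∇×B)₃ = ∂B₂/∂x − ∂B₁/∂y = 6*x - 2*y*z + 3*z
∇×B = (2*x*y + 2*x, -4*x - 5*y + 12, 6*x - 2*y*z + 3*z)
At (2, -3, -2): (-8, 19, -6).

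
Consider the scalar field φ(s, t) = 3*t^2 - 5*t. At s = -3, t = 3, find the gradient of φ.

∂φ/∂s = 0
∂φ/∂t = 6*t - 5
∇φ = (0, 6*t - 5)
At (-3, 3): (0, 13).

(0, 13)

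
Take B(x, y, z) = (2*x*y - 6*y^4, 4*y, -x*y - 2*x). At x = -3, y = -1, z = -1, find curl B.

(3, 1, -18)

(∇×B)₁ = ∂B₃/∂y − ∂B₂/∂z = -x
(∇×B)₂ = ∂B₁/∂z − ∂B₃/∂x = y + 2
(∇×B)₃ = ∂B₂/∂x − ∂B₁/∂y = -2*x + 24*y^3
∇×B = (-x, y + 2, -2*x + 24*y^3)
At (-3, -1, -1): (3, 1, -18).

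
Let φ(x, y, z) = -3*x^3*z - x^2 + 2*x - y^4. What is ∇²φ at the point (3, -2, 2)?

∂²φ/∂x² = -2*(9*x*z + 1)
∂²φ/∂y² = -12*y^2
∂²φ/∂z² = 0
∇²φ = -18*x*z - 12*y^2 - 2
At (3, -2, 2): -158.

-158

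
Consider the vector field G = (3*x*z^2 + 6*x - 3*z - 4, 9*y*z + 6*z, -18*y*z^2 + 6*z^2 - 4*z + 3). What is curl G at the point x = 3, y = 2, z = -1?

(-42, -21, 0)

(∇×G)₁ = ∂G₃/∂y − ∂G₂/∂z = -9*y - 18*z^2 - 6
(∇×G)₂ = ∂G₁/∂z − ∂G₃/∂x = 6*x*z - 3
(∇×G)₃ = ∂G₂/∂x − ∂G₁/∂y = 0
∇×G = (-9*y - 18*z^2 - 6, 6*x*z - 3, 0)
At (3, 2, -1): (-42, -21, 0).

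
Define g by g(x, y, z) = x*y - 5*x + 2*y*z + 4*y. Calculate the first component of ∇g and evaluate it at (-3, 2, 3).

-3

(∇g)_1 = ∂g/∂x = y - 5
At (-3, 2, 3): -3.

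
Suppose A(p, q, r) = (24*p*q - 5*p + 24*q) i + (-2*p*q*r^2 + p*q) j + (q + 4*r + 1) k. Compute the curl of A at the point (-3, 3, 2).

(-71, 0, 27)

(∇×A)₁ = ∂A₃/∂q − ∂A₂/∂r = 4*p*q*r + 1
(∇×A)₂ = ∂A₁/∂r − ∂A₃/∂p = 0
(∇×A)₃ = ∂A₂/∂p − ∂A₁/∂q = -24*p - 2*q*r^2 + q - 24
∇×A = (4*p*q*r + 1, 0, -24*p - 2*q*r^2 + q - 24)
At (-3, 3, 2): (-71, 0, 27).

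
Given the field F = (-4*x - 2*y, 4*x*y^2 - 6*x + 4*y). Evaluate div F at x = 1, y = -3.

∂F₁/∂x = -4
∂F₂/∂y = 8*x*y + 4
∇·F = 8*x*y
At (1, -3): -24.

-24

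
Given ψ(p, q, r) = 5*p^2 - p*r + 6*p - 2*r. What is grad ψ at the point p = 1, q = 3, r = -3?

(19, 0, -3)

∂ψ/∂p = 10*p - r + 6
∂ψ/∂q = 0
∂ψ/∂r = -p - 2
∇ψ = (10*p - r + 6, 0, -p - 2)
At (1, 3, -3): (19, 0, -3).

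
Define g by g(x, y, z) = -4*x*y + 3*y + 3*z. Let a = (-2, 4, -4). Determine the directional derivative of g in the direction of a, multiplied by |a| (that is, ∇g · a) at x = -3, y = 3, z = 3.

72

∂g/∂x = -4*y
∂g/∂y = -4*x + 3
∂g/∂z = 3
∇g at (-3, 3, 3) = (-12, 15, 3)
∇g · a = (-12)(-2) + (15)(4) + (3)(-4) = 72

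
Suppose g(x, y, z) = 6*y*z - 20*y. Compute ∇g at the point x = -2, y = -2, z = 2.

∂g/∂x = 0
∂g/∂y = 6*z - 20
∂g/∂z = 6*y
∇g = (0, 6*z - 20, 6*y)
At (-2, -2, 2): (0, -8, -12).

(0, -8, -12)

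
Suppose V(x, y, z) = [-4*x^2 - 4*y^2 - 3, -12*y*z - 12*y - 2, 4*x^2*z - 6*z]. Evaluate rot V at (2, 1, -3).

(12, 48, 8)

(∇×V)₁ = ∂V₃/∂y − ∂V₂/∂z = 12*y
(∇×V)₂ = ∂V₁/∂z − ∂V₃/∂x = -8*x*z
(∇×V)₃ = ∂V₂/∂x − ∂V₁/∂y = 8*y
∇×V = (12*y, -8*x*z, 8*y)
At (2, 1, -3): (12, 48, 8).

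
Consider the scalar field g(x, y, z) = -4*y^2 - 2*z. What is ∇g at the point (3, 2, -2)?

(0, -16, -2)

∂g/∂x = 0
∂g/∂y = -8*y
∂g/∂z = -2
∇g = (0, -8*y, -2)
At (3, 2, -2): (0, -16, -2).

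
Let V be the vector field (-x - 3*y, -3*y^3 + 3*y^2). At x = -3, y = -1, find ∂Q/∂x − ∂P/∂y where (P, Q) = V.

3

∂V₂/∂x = 0
∂V₁/∂y = -3
Scalar curl = 3
At (-3, -1): 3.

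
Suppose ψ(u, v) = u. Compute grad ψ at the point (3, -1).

∂ψ/∂u = 1
∂ψ/∂v = 0
∇ψ = (1, 0)
At (3, -1): (1, 0).

(1, 0)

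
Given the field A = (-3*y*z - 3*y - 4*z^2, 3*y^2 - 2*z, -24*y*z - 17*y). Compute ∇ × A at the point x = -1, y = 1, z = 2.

(-63, -19, 9)

(∇×A)₁ = ∂A₃/∂y − ∂A₂/∂z = -24*z - 15
(∇×A)₂ = ∂A₁/∂z − ∂A₃/∂x = -3*y - 8*z
(∇×A)₃ = ∂A₂/∂x − ∂A₁/∂y = 3*z + 3
∇×A = (-24*z - 15, -3*y - 8*z, 3*z + 3)
At (-1, 1, 2): (-63, -19, 9).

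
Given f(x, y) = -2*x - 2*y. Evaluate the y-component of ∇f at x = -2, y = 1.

-2

(∇f)_2 = ∂f/∂y = -2
At (-2, 1): -2.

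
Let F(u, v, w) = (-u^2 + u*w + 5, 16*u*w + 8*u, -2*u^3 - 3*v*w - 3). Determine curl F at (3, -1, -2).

(-42, 57, -24)

(∇×F)₁ = ∂F₃/∂v − ∂F₂/∂w = -16*u - 3*w
(∇×F)₂ = ∂F₁/∂w − ∂F₃/∂u = 6*u^2 + u
(∇×F)₃ = ∂F₂/∂u − ∂F₁/∂v = 16*w + 8
∇×F = (-16*u - 3*w, 6*u^2 + u, 16*w + 8)
At (3, -1, -2): (-42, 57, -24).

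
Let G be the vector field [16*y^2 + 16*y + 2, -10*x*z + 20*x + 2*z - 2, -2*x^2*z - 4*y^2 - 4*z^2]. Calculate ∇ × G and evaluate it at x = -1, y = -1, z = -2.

(∇×G)₁ = ∂G₃/∂y − ∂G₂/∂z = 10*x - 8*y - 2
(∇×G)₂ = ∂G₁/∂z − ∂G₃/∂x = 4*x*z
(∇×G)₃ = ∂G₂/∂x − ∂G₁/∂y = -32*y - 10*z + 4
∇×G = (10*x - 8*y - 2, 4*x*z, -32*y - 10*z + 4)
At (-1, -1, -2): (-4, 8, 56).

(-4, 8, 56)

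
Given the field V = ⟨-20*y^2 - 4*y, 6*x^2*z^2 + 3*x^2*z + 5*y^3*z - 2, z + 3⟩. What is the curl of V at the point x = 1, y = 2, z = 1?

(-55, 0, 102)

(∇×V)₁ = ∂V₃/∂y − ∂V₂/∂z = -12*x^2*z - 3*x^2 - 5*y^3
(∇×V)₂ = ∂V₁/∂z − ∂V₃/∂x = 0
(∇×V)₃ = ∂V₂/∂x − ∂V₁/∂y = 12*x*z^2 + 6*x*z + 40*y + 4
∇×V = (-12*x^2*z - 3*x^2 - 5*y^3, 0, 12*x*z^2 + 6*x*z + 40*y + 4)
At (1, 2, 1): (-55, 0, 102).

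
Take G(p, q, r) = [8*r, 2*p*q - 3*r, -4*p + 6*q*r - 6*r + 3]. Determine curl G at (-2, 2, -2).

(-9, 12, 4)

(∇×G)₁ = ∂G₃/∂q − ∂G₂/∂r = 6*r + 3
(∇×G)₂ = ∂G₁/∂r − ∂G₃/∂p = 12
(∇×G)₃ = ∂G₂/∂p − ∂G₁/∂q = 2*q
∇×G = (6*r + 3, 12, 2*q)
At (-2, 2, -2): (-9, 12, 4).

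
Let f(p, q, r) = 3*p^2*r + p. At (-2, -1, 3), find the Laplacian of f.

∂²f/∂p² = 6*r
∂²f/∂q² = 0
∂²f/∂r² = 0
∇²f = 6*r
At (-2, -1, 3): 18.

18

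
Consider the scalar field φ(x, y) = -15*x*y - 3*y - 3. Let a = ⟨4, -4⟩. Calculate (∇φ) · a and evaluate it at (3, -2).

∂φ/∂x = -15*y
∂φ/∂y = -15*x - 3
∇φ at (3, -2) = (30, -48)
∇φ · a = (30)(4) + (-48)(-4) = 312

312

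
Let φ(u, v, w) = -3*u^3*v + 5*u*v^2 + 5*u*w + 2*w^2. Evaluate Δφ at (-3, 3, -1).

136

∂²φ/∂u² = -18*u*v
∂²φ/∂v² = 10*u
∂²φ/∂w² = 4
∇²φ = -18*u*v + 10*u + 4
At (-3, 3, -1): 136.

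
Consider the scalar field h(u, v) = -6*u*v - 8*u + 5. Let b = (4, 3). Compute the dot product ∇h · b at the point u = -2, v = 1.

-20

∂h/∂u = -6*v - 8
∂h/∂v = -6*u
∇h at (-2, 1) = (-14, 12)
∇h · b = (-14)(4) + (12)(3) = -20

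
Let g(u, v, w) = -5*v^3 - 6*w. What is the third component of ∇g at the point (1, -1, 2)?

-6

(∇g)_3 = ∂g/∂w = -6
At (1, -1, 2): -6.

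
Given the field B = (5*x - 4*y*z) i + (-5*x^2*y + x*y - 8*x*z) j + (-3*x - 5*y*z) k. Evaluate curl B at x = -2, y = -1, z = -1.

(-11, 7, -17)

(∇×B)₁ = ∂B₃/∂y − ∂B₂/∂z = 8*x - 5*z
(∇×B)₂ = ∂B₁/∂z − ∂B₃/∂x = -4*y + 3
(∇×B)₃ = ∂B₂/∂x − ∂B₁/∂y = -10*x*y + y - 4*z
∇×B = (8*x - 5*z, -4*y + 3, -10*x*y + y - 4*z)
At (-2, -1, -1): (-11, 7, -17).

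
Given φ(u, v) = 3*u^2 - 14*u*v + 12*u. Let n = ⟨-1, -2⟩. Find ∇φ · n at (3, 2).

82

∂φ/∂u = 6*u - 14*v + 12
∂φ/∂v = -14*u
∇φ at (3, 2) = (2, -42)
∇φ · n = (2)(-1) + (-42)(-2) = 82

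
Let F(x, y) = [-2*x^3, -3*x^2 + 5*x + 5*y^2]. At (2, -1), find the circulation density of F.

∂F₂/∂x = -6*x + 5
∂F₁/∂y = 0
Scalar curl = -6*x + 5
At (2, -1): -7.

-7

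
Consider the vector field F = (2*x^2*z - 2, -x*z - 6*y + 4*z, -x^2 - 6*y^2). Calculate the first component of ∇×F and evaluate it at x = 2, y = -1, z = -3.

10

(∇×F)_1 = ∂F₃/∂y − ∂F₂/∂z
= -12*y − (-x + 4)
= x - 12*y - 4
At (2, -1, -3): 10.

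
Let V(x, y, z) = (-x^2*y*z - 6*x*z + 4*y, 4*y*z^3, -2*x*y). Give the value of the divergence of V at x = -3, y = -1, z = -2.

∂V₁/∂x = -2*x*y*z - 6*z
∂V₂/∂y = 4*z^3
∂V₃/∂z = 0
∇·V = -2*x*y*z + 4*z^3 - 6*z
At (-3, -1, -2): -8.

-8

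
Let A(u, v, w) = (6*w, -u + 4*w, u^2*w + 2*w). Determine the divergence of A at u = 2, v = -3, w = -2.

∂A₁/∂u = 0
∂A₂/∂v = 0
∂A₃/∂w = u^2 + 2
∇·A = u^2 + 2
At (2, -3, -2): 6.

6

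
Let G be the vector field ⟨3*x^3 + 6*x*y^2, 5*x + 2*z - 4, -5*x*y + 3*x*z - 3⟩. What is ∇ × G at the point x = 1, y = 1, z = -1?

(∇×G)₁ = ∂G₃/∂y − ∂G₂/∂z = -5*x - 2
(∇×G)₂ = ∂G₁/∂z − ∂G₃/∂x = 5*y - 3*z
(∇×G)₃ = ∂G₂/∂x − ∂G₁/∂y = -12*x*y + 5
∇×G = (-5*x - 2, 5*y - 3*z, -12*x*y + 5)
At (1, 1, -1): (-7, 8, -7).

(-7, 8, -7)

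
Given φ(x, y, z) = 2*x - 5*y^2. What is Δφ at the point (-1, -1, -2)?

-10

∂²φ/∂x² = 0
∂²φ/∂y² = -10
∂²φ/∂z² = 0
∇²φ = -10
At (-1, -1, -2): -10.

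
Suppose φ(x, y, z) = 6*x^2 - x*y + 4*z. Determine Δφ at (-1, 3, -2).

12

∂²φ/∂x² = 12
∂²φ/∂y² = 0
∂²φ/∂z² = 0
∇²φ = 12
At (-1, 3, -2): 12.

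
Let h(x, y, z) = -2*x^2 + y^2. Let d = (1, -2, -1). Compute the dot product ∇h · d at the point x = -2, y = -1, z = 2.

∂h/∂x = -4*x
∂h/∂y = 2*y
∂h/∂z = 0
∇h at (-2, -1, 2) = (8, -2, 0)
∇h · d = (8)(1) + (-2)(-2) + (0)(-1) = 12

12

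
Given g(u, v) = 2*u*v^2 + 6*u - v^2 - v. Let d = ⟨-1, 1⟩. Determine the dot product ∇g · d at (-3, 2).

∂g/∂u = 2*v^2 + 6
∂g/∂v = 4*u*v - 2*v - 1
∇g at (-3, 2) = (14, -29)
∇g · d = (14)(-1) + (-29)(1) = -43

-43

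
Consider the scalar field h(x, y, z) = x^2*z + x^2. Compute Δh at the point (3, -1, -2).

-2

∂²h/∂x² = 2*(z + 1)
∂²h/∂y² = 0
∂²h/∂z² = 0
∇²h = 2*z + 2
At (3, -1, -2): -2.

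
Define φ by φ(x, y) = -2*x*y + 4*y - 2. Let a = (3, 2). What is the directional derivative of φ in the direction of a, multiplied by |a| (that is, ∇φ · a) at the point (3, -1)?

2

∂φ/∂x = -2*y
∂φ/∂y = -2*x + 4
∇φ at (3, -1) = (2, -2)
∇φ · a = (2)(3) + (-2)(2) = 2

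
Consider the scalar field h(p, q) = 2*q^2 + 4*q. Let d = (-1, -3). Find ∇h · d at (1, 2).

-36

∂h/∂p = 0
∂h/∂q = 4*q + 4
∇h at (1, 2) = (0, 12)
∇h · d = (0)(-1) + (12)(-3) = -36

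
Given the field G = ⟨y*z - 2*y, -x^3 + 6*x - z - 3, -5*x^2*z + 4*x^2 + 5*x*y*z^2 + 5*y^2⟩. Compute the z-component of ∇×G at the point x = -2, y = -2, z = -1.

-3

(∇×G)_3 = ∂G₂/∂x − ∂G₁/∂y
= -3*x^2 + 6 − (z - 2)
= -3*x^2 - z + 8
At (-2, -2, -1): -3.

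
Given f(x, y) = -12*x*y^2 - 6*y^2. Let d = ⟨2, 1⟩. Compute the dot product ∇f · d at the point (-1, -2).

∂f/∂x = -12*y^2
∂f/∂y = -24*x*y - 12*y
∇f at (-1, -2) = (-48, -24)
∇f · d = (-48)(2) + (-24)(1) = -120

-120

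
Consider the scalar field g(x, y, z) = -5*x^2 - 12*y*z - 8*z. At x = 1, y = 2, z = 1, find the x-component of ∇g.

-10

(∇g)_1 = ∂g/∂x = -10*x
At (1, 2, 1): -10.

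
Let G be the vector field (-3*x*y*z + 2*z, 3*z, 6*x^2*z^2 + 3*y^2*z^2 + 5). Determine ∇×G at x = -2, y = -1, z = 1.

(-9, 20, -6)

(∇×G)₁ = ∂G₃/∂y − ∂G₂/∂z = 6*y*z^2 - 3
(∇×G)₂ = ∂G₁/∂z − ∂G₃/∂x = -3*x*y - 12*x*z^2 + 2
(∇×G)₃ = ∂G₂/∂x − ∂G₁/∂y = 3*x*z
∇×G = (6*y*z^2 - 3, -3*x*y - 12*x*z^2 + 2, 3*x*z)
At (-2, -1, 1): (-9, 20, -6).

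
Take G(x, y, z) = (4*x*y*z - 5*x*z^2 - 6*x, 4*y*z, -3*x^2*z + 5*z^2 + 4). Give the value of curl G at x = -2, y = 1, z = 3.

(∇×G)₁ = ∂G₃/∂y − ∂G₂/∂z = -4*y
(∇×G)₂ = ∂G₁/∂z − ∂G₃/∂x = 4*x*y - 4*x*z
(∇×G)₃ = ∂G₂/∂x − ∂G₁/∂y = -4*x*z
∇×G = (-4*y, 4*x*y - 4*x*z, -4*x*z)
At (-2, 1, 3): (-4, 16, 24).

(-4, 16, 24)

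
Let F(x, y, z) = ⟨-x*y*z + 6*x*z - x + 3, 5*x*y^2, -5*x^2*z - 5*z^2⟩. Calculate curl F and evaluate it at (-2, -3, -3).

(∇×F)₁ = ∂F₃/∂y − ∂F₂/∂z = 0
(∇×F)₂ = ∂F₁/∂z − ∂F₃/∂x = -x*y + 10*x*z + 6*x
(∇×F)₃ = ∂F₂/∂x − ∂F₁/∂y = x*z + 5*y^2
∇×F = (0, -x*y + 10*x*z + 6*x, x*z + 5*y^2)
At (-2, -3, -3): (0, 42, 51).

(0, 42, 51)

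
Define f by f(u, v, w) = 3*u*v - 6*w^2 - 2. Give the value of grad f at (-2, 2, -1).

∂f/∂u = 3*v
∂f/∂v = 3*u
∂f/∂w = -12*w
∇f = (3*v, 3*u, -12*w)
At (-2, 2, -1): (6, -6, 12).

(6, -6, 12)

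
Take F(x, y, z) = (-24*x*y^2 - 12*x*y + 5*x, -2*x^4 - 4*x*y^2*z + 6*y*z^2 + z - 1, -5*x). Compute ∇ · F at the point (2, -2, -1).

-93

∂F₁/∂x = -24*y^2 - 12*y + 5
∂F₂/∂y = -8*x*y*z + 6*z^2
∂F₃/∂z = 0
∇·F = -8*x*y*z - 24*y^2 - 12*y + 6*z^2 + 5
At (2, -2, -1): -93.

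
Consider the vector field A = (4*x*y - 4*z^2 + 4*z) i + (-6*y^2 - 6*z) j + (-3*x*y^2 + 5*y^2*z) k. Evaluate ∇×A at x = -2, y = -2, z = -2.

(22, 32, 8)

(∇×A)₁ = ∂A₃/∂y − ∂A₂/∂z = -6*x*y + 10*y*z + 6
(∇×A)₂ = ∂A₁/∂z − ∂A₃/∂x = 3*y^2 - 8*z + 4
(∇×A)₃ = ∂A₂/∂x − ∂A₁/∂y = -4*x
∇×A = (-6*x*y + 10*y*z + 6, 3*y^2 - 8*z + 4, -4*x)
At (-2, -2, -2): (22, 32, 8).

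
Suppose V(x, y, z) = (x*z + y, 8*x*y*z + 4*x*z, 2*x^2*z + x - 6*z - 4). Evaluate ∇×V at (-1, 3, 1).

(∇×V)₁ = ∂V₃/∂y − ∂V₂/∂z = -8*x*y - 4*x
(∇×V)₂ = ∂V₁/∂z − ∂V₃/∂x = -4*x*z + x - 1
(∇×V)₃ = ∂V₂/∂x − ∂V₁/∂y = 8*y*z + 4*z - 1
∇×V = (-8*x*y - 4*x, -4*x*z + x - 1, 8*y*z + 4*z - 1)
At (-1, 3, 1): (28, 2, 27).

(28, 2, 27)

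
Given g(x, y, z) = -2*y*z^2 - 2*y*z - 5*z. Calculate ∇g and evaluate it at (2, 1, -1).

(0, 0, -3)

∂g/∂x = 0
∂g/∂y = -2*z^2 - 2*z
∂g/∂z = -4*y*z - 2*y - 5
∇g = (0, -2*z^2 - 2*z, -4*y*z - 2*y - 5)
At (2, 1, -1): (0, 0, -3).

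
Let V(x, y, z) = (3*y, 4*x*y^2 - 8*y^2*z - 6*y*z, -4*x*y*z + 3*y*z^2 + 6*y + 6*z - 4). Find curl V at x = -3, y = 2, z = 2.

(∇×V)₁ = ∂V₃/∂y − ∂V₂/∂z = -4*x*z + 8*y^2 + 6*y + 3*z^2 + 6
(∇×V)₂ = ∂V₁/∂z − ∂V₃/∂x = 4*y*z
(∇×V)₃ = ∂V₂/∂x − ∂V₁/∂y = 4*y^2 - 3
∇×V = (-4*x*z + 8*y^2 + 6*y + 3*z^2 + 6, 4*y*z, 4*y^2 - 3)
At (-3, 2, 2): (86, 16, 13).

(86, 16, 13)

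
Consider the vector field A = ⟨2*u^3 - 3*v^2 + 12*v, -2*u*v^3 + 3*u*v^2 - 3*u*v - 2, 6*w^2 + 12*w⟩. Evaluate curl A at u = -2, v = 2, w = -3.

(0, 0, -10)

(∇×A)₁ = ∂A₃/∂v − ∂A₂/∂w = 0
(∇×A)₂ = ∂A₁/∂w − ∂A₃/∂u = 0
(∇×A)₃ = ∂A₂/∂u − ∂A₁/∂v = -2*v^3 + 3*v^2 + 3*v - 12
∇×A = (0, 0, -2*v^3 + 3*v^2 + 3*v - 12)
At (-2, 2, -3): (0, 0, -10).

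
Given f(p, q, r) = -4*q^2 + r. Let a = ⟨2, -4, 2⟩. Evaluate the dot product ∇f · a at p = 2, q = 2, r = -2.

∂f/∂p = 0
∂f/∂q = -8*q
∂f/∂r = 1
∇f at (2, 2, -2) = (0, -16, 1)
∇f · a = (0)(2) + (-16)(-4) + (1)(2) = 66

66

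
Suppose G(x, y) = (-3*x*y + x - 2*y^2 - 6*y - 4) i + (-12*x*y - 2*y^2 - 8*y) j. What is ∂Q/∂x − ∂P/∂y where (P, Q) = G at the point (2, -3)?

∂G₂/∂x = -12*y
∂G₁/∂y = -3*x - 4*y - 6
Scalar curl = 3*x - 8*y + 6
At (2, -3): 36.

36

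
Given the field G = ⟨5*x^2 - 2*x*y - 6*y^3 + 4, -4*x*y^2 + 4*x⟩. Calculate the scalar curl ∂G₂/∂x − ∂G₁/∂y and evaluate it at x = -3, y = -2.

∂G₂/∂x = -4*y^2 + 4
∂G₁/∂y = -2*x - 18*y^2
Scalar curl = 2*x + 14*y^2 + 4
At (-3, -2): 54.

54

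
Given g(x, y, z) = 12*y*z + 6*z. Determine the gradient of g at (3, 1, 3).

∂g/∂x = 0
∂g/∂y = 12*z
∂g/∂z = 12*y + 6
∇g = (0, 12*z, 12*y + 6)
At (3, 1, 3): (0, 36, 18).

(0, 36, 18)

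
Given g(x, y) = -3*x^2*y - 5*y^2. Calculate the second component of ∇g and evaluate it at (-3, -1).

(∇g)_2 = ∂g/∂y = -3*x^2 - 10*y
At (-3, -1): -17.

-17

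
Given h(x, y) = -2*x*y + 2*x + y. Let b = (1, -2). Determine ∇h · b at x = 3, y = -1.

14

∂h/∂x = -2*y + 2
∂h/∂y = -2*x + 1
∇h at (3, -1) = (4, -5)
∇h · b = (4)(1) + (-5)(-2) = 14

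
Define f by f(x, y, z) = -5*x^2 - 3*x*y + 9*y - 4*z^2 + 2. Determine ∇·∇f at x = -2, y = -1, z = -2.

-18

∂²f/∂x² = -10
∂²f/∂y² = 0
∂²f/∂z² = -8
∇²f = -18
At (-2, -1, -2): -18.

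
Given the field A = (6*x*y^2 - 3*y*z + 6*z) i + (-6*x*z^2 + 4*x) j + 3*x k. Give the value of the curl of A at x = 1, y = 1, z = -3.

(∇×A)₁ = ∂A₃/∂y − ∂A₂/∂z = 12*x*z
(∇×A)₂ = ∂A₁/∂z − ∂A₃/∂x = -3*y + 3
(∇×A)₃ = ∂A₂/∂x − ∂A₁/∂y = -12*x*y - 6*z^2 + 3*z + 4
∇×A = (12*x*z, -3*y + 3, -12*x*y - 6*z^2 + 3*z + 4)
At (1, 1, -3): (-36, 0, -71).

(-36, 0, -71)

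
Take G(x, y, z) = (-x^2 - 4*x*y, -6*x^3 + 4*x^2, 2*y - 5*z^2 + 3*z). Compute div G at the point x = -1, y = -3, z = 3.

-13

∂G₁/∂x = -2*x - 4*y
∂G₂/∂y = 0
∂G₃/∂z = -10*z + 3
∇·G = -2*x - 4*y - 10*z + 3
At (-1, -3, 3): -13.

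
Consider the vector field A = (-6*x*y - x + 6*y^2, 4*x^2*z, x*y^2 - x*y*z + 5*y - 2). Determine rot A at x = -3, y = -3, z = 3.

(-4, -18, -54)

(∇×A)₁ = ∂A₃/∂y − ∂A₂/∂z = -4*x^2 + 2*x*y - x*z + 5
(∇×A)₂ = ∂A₁/∂z − ∂A₃/∂x = -y^2 + y*z
(∇×A)₃ = ∂A₂/∂x − ∂A₁/∂y = 8*x*z + 6*x - 12*y
∇×A = (-4*x^2 + 2*x*y - x*z + 5, -y^2 + y*z, 8*x*z + 6*x - 12*y)
At (-3, -3, 3): (-4, -18, -54).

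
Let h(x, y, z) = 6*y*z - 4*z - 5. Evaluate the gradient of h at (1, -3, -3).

∂h/∂x = 0
∂h/∂y = 6*z
∂h/∂z = 6*y - 4
∇h = (0, 6*z, 6*y - 4)
At (1, -3, -3): (0, -18, -22).

(0, -18, -22)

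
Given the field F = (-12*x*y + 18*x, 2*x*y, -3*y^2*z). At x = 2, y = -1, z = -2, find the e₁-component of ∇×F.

(∇×F)_1 = ∂F₃/∂y − ∂F₂/∂z
= -6*y*z − (0)
= -6*y*z
At (2, -1, -2): -12.

-12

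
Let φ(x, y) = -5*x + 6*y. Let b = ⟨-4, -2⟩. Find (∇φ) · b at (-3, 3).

∂φ/∂x = -5
∂φ/∂y = 6
∇φ at (-3, 3) = (-5, 6)
∇φ · b = (-5)(-4) + (6)(-2) = 8

8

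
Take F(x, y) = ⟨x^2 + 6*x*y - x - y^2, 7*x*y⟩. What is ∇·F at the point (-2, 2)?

-7

∂F₁/∂x = 2*x + 6*y - 1
∂F₂/∂y = 7*x
∇·F = 9*x + 6*y - 1
At (-2, 2): -7.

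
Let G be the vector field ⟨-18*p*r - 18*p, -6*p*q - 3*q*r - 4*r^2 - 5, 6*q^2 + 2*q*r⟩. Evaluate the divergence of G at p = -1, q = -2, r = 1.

-37

∂G₁/∂p = -18*r - 18
∂G₂/∂q = -6*p - 3*r
∂G₃/∂r = 2*q
∇·G = -6*p + 2*q - 21*r - 18
At (-1, -2, 1): -37.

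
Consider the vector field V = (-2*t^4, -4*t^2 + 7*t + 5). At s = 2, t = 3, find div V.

∂V₁/∂s = 0
∂V₂/∂t = -8*t + 7
∇·V = -8*t + 7
At (2, 3): -17.

-17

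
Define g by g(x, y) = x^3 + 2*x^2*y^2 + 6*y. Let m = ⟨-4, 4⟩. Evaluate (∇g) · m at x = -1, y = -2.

44

∂g/∂x = 3*x^2 + 4*x*y^2
∂g/∂y = 4*x^2*y + 6
∇g at (-1, -2) = (-13, -2)
∇g · m = (-13)(-4) + (-2)(4) = 44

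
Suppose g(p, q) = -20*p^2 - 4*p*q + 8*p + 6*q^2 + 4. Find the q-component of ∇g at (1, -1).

-16

(∇g)_2 = ∂g/∂q = -4*p + 12*q
At (1, -1): -16.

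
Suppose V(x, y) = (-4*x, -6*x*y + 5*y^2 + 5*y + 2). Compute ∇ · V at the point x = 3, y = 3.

13

∂V₁/∂x = -4
∂V₂/∂y = -6*x + 10*y + 5
∇·V = -6*x + 10*y + 1
At (3, 3): 13.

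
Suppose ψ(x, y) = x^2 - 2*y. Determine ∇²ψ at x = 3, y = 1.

2

∂²ψ/∂x² = 2
∂²ψ/∂y² = 0
∇²ψ = 2
At (3, 1): 2.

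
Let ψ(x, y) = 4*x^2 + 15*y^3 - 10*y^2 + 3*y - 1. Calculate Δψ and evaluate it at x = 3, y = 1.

∂²ψ/∂x² = 8
∂²ψ/∂y² = 10*(9*y - 2)
∇²ψ = 90*y - 12
At (3, 1): 78.

78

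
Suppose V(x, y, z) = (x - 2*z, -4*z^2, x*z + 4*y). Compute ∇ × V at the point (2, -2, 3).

(∇×V)₁ = ∂V₃/∂y − ∂V₂/∂z = 8*z + 4
(∇×V)₂ = ∂V₁/∂z − ∂V₃/∂x = -z - 2
(∇×V)₃ = ∂V₂/∂x − ∂V₁/∂y = 0
∇×V = (8*z + 4, -z - 2, 0)
At (2, -2, 3): (28, -5, 0).

(28, -5, 0)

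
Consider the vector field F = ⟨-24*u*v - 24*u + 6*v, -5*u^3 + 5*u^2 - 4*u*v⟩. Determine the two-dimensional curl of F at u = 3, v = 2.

∂F₂/∂u = -15*u^2 + 10*u - 4*v
∂F₁/∂v = -24*u + 6
Scalar curl = -15*u^2 + 34*u - 4*v - 6
At (3, 2): -47.

-47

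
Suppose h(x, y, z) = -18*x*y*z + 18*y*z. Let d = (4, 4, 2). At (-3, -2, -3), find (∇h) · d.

-1584

∂h/∂x = -18*y*z
∂h/∂y = -18*x*z + 18*z
∂h/∂z = -18*x*y + 18*y
∇h at (-3, -2, -3) = (-108, -216, -144)
∇h · d = (-108)(4) + (-216)(4) + (-144)(2) = -1584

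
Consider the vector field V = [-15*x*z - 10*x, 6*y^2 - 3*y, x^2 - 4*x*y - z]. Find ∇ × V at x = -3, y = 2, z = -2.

(12, 59, 0)

(∇×V)₁ = ∂V₃/∂y − ∂V₂/∂z = -4*x
(∇×V)₂ = ∂V₁/∂z − ∂V₃/∂x = -17*x + 4*y
(∇×V)₃ = ∂V₂/∂x − ∂V₁/∂y = 0
∇×V = (-4*x, -17*x + 4*y, 0)
At (-3, 2, -2): (12, 59, 0).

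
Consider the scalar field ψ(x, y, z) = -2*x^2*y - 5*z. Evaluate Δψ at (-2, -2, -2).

8

∂²ψ/∂x² = -4*y
∂²ψ/∂y² = 0
∂²ψ/∂z² = 0
∇²ψ = -4*y
At (-2, -2, -2): 8.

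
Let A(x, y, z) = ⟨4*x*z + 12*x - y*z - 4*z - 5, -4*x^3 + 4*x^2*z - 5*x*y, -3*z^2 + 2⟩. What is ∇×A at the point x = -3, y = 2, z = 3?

(∇×A)₁ = ∂A₃/∂y − ∂A₂/∂z = -4*x^2
(∇×A)₂ = ∂A₁/∂z − ∂A₃/∂x = 4*x - y - 4
(∇×A)₃ = ∂A₂/∂x − ∂A₁/∂y = -12*x^2 + 8*x*z - 5*y + z
∇×A = (-4*x^2, 4*x - y - 4, -12*x^2 + 8*x*z - 5*y + z)
At (-3, 2, 3): (-36, -18, -187).

(-36, -18, -187)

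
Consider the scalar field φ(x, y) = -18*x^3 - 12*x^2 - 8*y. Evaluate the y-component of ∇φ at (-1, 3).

(∇φ)_2 = ∂φ/∂y = -8
At (-1, 3): -8.

-8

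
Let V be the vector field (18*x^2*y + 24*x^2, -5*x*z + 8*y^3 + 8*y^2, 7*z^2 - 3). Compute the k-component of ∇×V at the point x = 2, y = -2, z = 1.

-77

(∇×V)_3 = ∂V₂/∂x − ∂V₁/∂y
= -5*z − (18*x^2)
= -18*x^2 - 5*z
At (2, -2, 1): -77.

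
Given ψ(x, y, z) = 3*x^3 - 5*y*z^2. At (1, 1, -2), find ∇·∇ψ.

8

∂²ψ/∂x² = 18*x
∂²ψ/∂y² = 0
∂²ψ/∂z² = -10*y
∇²ψ = 18*x - 10*y
At (1, 1, -2): 8.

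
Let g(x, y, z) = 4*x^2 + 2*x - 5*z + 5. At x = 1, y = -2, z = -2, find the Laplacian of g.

8

∂²g/∂x² = 8
∂²g/∂y² = 0
∂²g/∂z² = 0
∇²g = 8
At (1, -2, -2): 8.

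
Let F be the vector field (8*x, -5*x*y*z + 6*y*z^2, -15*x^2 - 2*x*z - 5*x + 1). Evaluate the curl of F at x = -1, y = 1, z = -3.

(31, -31, 15)

(∇×F)₁ = ∂F₃/∂y − ∂F₂/∂z = 5*x*y - 12*y*z
(∇×F)₂ = ∂F₁/∂z − ∂F₃/∂x = 30*x + 2*z + 5
(∇×F)₃ = ∂F₂/∂x − ∂F₁/∂y = -5*y*z
∇×F = (5*x*y - 12*y*z, 30*x + 2*z + 5, -5*y*z)
At (-1, 1, -3): (31, -31, 15).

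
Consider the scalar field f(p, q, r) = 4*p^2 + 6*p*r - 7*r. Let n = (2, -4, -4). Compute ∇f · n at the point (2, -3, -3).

-24

∂f/∂p = 8*p + 6*r
∂f/∂q = 0
∂f/∂r = 6*p - 7
∇f at (2, -3, -3) = (-2, 0, 5)
∇f · n = (-2)(2) + (0)(-4) + (5)(-4) = -24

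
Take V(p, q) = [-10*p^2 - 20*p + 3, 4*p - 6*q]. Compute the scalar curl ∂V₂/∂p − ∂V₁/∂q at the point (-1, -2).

∂V₂/∂p = 4
∂V₁/∂q = 0
Scalar curl = 4
At (-1, -2): 4.

4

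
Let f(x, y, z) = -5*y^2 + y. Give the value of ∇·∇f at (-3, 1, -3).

-10

∂²f/∂x² = 0
∂²f/∂y² = -10
∂²f/∂z² = 0
∇²f = -10
At (-3, 1, -3): -10.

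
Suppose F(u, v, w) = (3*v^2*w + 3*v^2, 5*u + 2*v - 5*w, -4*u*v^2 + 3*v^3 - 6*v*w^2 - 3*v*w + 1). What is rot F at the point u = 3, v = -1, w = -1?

(∇×F)₁ = ∂F₃/∂v − ∂F₂/∂w = -8*u*v + 9*v^2 - 6*w^2 - 3*w + 5
(∇×F)₂ = ∂F₁/∂w − ∂F₃/∂u = 7*v^2
(∇×F)₃ = ∂F₂/∂u − ∂F₁/∂v = -6*v*w - 6*v + 5
∇×F = (-8*u*v + 9*v^2 - 6*w^2 - 3*w + 5, 7*v^2, -6*v*w - 6*v + 5)
At (3, -1, -1): (35, 7, 5).

(35, 7, 5)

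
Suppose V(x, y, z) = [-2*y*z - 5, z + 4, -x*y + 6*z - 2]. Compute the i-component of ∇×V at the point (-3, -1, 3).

2

(∇×V)_1 = ∂V₃/∂y − ∂V₂/∂z
= -x − (1)
= -x - 1
At (-3, -1, 3): 2.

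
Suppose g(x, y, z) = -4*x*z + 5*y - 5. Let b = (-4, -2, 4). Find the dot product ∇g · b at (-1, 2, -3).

-42

∂g/∂x = -4*z
∂g/∂y = 5
∂g/∂z = -4*x
∇g at (-1, 2, -3) = (12, 5, 4)
∇g · b = (12)(-4) + (5)(-2) + (4)(4) = -42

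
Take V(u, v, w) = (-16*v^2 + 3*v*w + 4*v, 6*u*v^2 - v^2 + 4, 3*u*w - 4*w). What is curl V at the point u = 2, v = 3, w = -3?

(∇×V)₁ = ∂V₃/∂v − ∂V₂/∂w = 0
(∇×V)₂ = ∂V₁/∂w − ∂V₃/∂u = 3*v - 3*w
(∇×V)₃ = ∂V₂/∂u − ∂V₁/∂v = 6*v^2 + 32*v - 3*w - 4
∇×V = (0, 3*v - 3*w, 6*v^2 + 32*v - 3*w - 4)
At (2, 3, -3): (0, 18, 155).

(0, 18, 155)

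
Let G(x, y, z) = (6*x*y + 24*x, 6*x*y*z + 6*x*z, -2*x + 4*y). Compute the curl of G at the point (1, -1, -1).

(∇×G)₁ = ∂G₃/∂y − ∂G₂/∂z = -6*x*y - 6*x + 4
(∇×G)₂ = ∂G₁/∂z − ∂G₃/∂x = 2
(∇×G)₃ = ∂G₂/∂x − ∂G₁/∂y = -6*x + 6*y*z + 6*z
∇×G = (-6*x*y - 6*x + 4, 2, -6*x + 6*y*z + 6*z)
At (1, -1, -1): (4, 2, -6).

(4, 2, -6)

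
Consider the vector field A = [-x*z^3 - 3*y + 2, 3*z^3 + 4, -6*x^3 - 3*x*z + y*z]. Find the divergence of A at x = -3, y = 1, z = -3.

∂A₁/∂x = -z^3
∂A₂/∂y = 0
∂A₃/∂z = -3*x + y
∇·A = -3*x + y - z^3
At (-3, 1, -3): 37.

37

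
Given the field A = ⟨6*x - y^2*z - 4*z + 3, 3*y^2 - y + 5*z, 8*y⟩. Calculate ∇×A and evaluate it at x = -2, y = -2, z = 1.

(3, -8, -4)

(∇×A)₁ = ∂A₃/∂y − ∂A₂/∂z = 3
(∇×A)₂ = ∂A₁/∂z − ∂A₃/∂x = -y^2 - 4
(∇×A)₃ = ∂A₂/∂x − ∂A₁/∂y = 2*y*z
∇×A = (3, -y^2 - 4, 2*y*z)
At (-2, -2, 1): (3, -8, -4).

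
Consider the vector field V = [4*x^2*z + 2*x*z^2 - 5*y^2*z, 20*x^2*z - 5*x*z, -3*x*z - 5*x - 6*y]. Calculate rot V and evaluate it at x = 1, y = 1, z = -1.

(∇×V)₁ = ∂V₃/∂y − ∂V₂/∂z = -20*x^2 + 5*x - 6
(∇×V)₂ = ∂V₁/∂z − ∂V₃/∂x = 4*x^2 + 4*x*z - 5*y^2 + 3*z + 5
(∇×V)₃ = ∂V₂/∂x − ∂V₁/∂y = 40*x*z + 10*y*z - 5*z
∇×V = (-20*x^2 + 5*x - 6, 4*x^2 + 4*x*z - 5*y^2 + 3*z + 5, 40*x*z + 10*y*z - 5*z)
At (1, 1, -1): (-21, -3, -45).

(-21, -3, -45)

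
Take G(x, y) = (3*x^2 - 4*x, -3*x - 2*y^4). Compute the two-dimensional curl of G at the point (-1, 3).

-3

∂G₂/∂x = -3
∂G₁/∂y = 0
Scalar curl = -3
At (-1, 3): -3.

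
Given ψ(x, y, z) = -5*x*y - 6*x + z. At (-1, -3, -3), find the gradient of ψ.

∂ψ/∂x = -5*y - 6
∂ψ/∂y = -5*x
∂ψ/∂z = 1
∇ψ = (-5*y - 6, -5*x, 1)
At (-1, -3, -3): (9, 5, 1).

(9, 5, 1)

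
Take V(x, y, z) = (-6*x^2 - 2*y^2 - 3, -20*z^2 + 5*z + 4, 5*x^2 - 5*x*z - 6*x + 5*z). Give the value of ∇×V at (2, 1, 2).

(∇×V)₁ = ∂V₃/∂y − ∂V₂/∂z = 40*z - 5
(∇×V)₂ = ∂V₁/∂z − ∂V₃/∂x = -10*x + 5*z + 6
(∇×V)₃ = ∂V₂/∂x − ∂V₁/∂y = 4*y
∇×V = (40*z - 5, -10*x + 5*z + 6, 4*y)
At (2, 1, 2): (75, -4, 4).

(75, -4, 4)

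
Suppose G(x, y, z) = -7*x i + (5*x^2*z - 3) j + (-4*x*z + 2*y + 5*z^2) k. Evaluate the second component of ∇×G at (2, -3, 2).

(∇×G)_2 = ∂G₁/∂z − ∂G₃/∂x
= 0 − (-4*z)
= 4*z
At (2, -3, 2): 8.

8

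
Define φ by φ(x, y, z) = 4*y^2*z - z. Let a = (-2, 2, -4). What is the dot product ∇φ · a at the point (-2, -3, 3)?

∂φ/∂x = 0
∂φ/∂y = 8*y*z
∂φ/∂z = 4*y^2 - 1
∇φ at (-2, -3, 3) = (0, -72, 35)
∇φ · a = (0)(-2) + (-72)(2) + (35)(-4) = -284

-284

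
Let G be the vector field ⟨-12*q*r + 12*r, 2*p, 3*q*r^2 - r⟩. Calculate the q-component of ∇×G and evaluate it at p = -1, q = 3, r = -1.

(∇×G)_2 = ∂G₁/∂r − ∂G₃/∂p
= -12*q + 12 − (0)
= -12*q + 12
At (-1, 3, -1): -24.

-24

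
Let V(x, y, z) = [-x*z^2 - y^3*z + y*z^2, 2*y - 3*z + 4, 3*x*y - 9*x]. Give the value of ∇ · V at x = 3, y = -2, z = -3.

-7

∂V₁/∂x = -z^2
∂V₂/∂y = 2
∂V₃/∂z = 0
∇·V = -z^2 + 2
At (3, -2, -3): -7.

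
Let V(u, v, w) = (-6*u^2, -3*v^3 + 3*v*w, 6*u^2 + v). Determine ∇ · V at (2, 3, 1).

-102

∂V₁/∂u = -12*u
∂V₂/∂v = -9*v^2 + 3*w
∂V₃/∂w = 0
∇·V = -12*u - 9*v^2 + 3*w
At (2, 3, 1): -102.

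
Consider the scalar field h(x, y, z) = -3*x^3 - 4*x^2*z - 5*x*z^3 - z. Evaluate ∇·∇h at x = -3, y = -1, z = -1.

∂²h/∂x² = -2*(9*x + 4*z)
∂²h/∂y² = 0
∂²h/∂z² = -30*x*z
∇²h = -30*x*z - 18*x - 8*z
At (-3, -1, -1): -28.

-28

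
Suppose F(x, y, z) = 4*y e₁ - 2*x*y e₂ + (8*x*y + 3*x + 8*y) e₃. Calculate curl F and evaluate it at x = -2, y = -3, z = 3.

(-8, 21, 2)

(∇×F)₁ = ∂F₃/∂y − ∂F₂/∂z = 8*x + 8
(∇×F)₂ = ∂F₁/∂z − ∂F₃/∂x = -8*y - 3
(∇×F)₃ = ∂F₂/∂x − ∂F₁/∂y = -2*y - 4
∇×F = (8*x + 8, -8*y - 3, -2*y - 4)
At (-2, -3, 3): (-8, 21, 2).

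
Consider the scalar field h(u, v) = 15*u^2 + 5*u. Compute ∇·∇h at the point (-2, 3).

30

∂²h/∂u² = 30
∂²h/∂v² = 0
∇²h = 30
At (-2, 3): 30.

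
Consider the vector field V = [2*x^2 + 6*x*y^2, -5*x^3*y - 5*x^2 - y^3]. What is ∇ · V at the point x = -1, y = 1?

∂V₁/∂x = 4*x + 6*y^2
∂V₂/∂y = -5*x^3 - 3*y^2
∇·V = -5*x^3 + 4*x + 3*y^2
At (-1, 1): 4.

4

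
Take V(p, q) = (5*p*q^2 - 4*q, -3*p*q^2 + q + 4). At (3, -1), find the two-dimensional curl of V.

31

∂V₂/∂p = -3*q^2
∂V₁/∂q = 10*p*q - 4
Scalar curl = -10*p*q - 3*q^2 + 4
At (3, -1): 31.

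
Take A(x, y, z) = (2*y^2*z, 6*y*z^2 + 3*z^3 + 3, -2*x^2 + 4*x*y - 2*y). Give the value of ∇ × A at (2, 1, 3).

(∇×A)₁ = ∂A₃/∂y − ∂A₂/∂z = 4*x - 12*y*z - 9*z^2 - 2
(∇×A)₂ = ∂A₁/∂z − ∂A₃/∂x = 4*x + 2*y^2 - 4*y
(∇×A)₃ = ∂A₂/∂x − ∂A₁/∂y = -4*y*z
∇×A = (4*x - 12*y*z - 9*z^2 - 2, 4*x + 2*y^2 - 4*y, -4*y*z)
At (2, 1, 3): (-111, 6, -12).

(-111, 6, -12)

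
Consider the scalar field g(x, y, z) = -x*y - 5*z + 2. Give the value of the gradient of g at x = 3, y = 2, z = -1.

∂g/∂x = -y
∂g/∂y = -x
∂g/∂z = -5
∇g = (-y, -x, -5)
At (3, 2, -1): (-2, -3, -5).

(-2, -3, -5)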